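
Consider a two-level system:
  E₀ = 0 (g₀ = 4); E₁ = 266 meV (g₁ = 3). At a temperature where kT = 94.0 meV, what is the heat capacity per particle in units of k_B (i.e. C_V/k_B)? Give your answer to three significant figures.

Eᵢ/kT = 0, 2.8298.
Z = Σ gᵢe^(−Eᵢ/kT) = 4·e^(−0) + 3·e^(−2.8298) = 4.0000 + 0.17707 = 4.1771.
⟨E⟩ = 11.276 meV, ⟨E²⟩ = 2999.4 meV².
C_V/k_B = (⟨E²⟩ − ⟨E⟩²)/(kT)² = (2999.4 − 127.15)/8836.0 = 0.325.

0.325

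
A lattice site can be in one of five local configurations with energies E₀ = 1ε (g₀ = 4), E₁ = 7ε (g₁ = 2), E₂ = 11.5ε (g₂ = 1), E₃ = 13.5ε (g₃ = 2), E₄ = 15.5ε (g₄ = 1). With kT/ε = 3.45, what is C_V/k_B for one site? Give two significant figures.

Eᵢ/kT = 0.2899, 2.029, 3.333, 3.913, 4.493.
Z = Σ gᵢe^(−Eᵢ/kT) = 4·e^(−0.2899) + 2·e^(−2.029) + 1·e^(−3.333) + 2·e^(−3.913) + 1·e^(−4.493) = 2.993 + 0.2629 + 0.03569 + 0.03996 + 0.01119 = 3.343.
⟨E⟩ = 1.782 ε, ⟨E²⟩ = 9.143 ε².
C_V/k_B = (⟨E²⟩ − ⟨E⟩²)/(kT)² = (9.143 − 3.176)/11.90 = 0.50.

0.50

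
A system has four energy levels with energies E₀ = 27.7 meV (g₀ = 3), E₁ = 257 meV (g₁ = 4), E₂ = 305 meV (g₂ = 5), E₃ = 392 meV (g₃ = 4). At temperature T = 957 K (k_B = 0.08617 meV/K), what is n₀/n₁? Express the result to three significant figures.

12.1

k_BT = 0.08617 × 957 K = 82.465 meV.
n₀/n₁ = (g₀/g₁) exp[−(E₀−E₁)/kT] = (3/4) × exp(−(-229.3 meV)/(82.465 meV)) = (3/4) × exp(2.7806) = 12.1.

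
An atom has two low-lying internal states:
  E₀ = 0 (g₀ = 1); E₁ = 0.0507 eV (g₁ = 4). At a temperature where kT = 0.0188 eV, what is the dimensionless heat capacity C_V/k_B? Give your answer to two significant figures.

Eᵢ/kT = 0, 2.697.
Z = Σ gᵢe^(−Eᵢ/kT) = 1·e^(−0) + 4·e^(−2.697) = 1.000 + 0.2696 = 1.270.
⟨E⟩ = 0.01076 eV, ⟨E²⟩ = 0.0005457 eV².
C_V/k_B = (⟨E²⟩ − ⟨E⟩²)/(kT)² = (0.0005457 − 0.0001158)/0.0003534 = 1.2.

1.2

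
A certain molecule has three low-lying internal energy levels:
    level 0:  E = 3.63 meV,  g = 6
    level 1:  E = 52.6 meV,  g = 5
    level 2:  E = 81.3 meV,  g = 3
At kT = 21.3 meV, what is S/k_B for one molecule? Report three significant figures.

Eᵢ/kT = 0.17042, 2.4695, 3.8169.
Z = Σ gᵢe^(−Eᵢ/kT) = 6·e^(−0.17042) + 5·e^(−2.4695) + 3·e^(−3.8169) = 5.0599 + 0.42314 + 0.065988 = 5.5490.
⟨E⟩ = Σ EᵢPᵢ = 8.2879 meV.
S/k_B = ln Z + ⟨E⟩/kT = ln(5.5490) + 8.2879/21.3 = 1.7136 + 0.38910 = 2.10.

2.10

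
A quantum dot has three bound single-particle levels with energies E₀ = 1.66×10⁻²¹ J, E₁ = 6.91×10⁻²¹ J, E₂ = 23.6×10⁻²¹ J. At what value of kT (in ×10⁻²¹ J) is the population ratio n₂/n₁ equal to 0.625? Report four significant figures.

35.51 ×10⁻²¹ J

n₂/n₁ = exp[−(E₂−E₁)/kT] = 0.625.
⇒ (E₂−E₁)/kT = ln(1/0.625) = ln(1.60000) = 0.470004.
kT = 16.69 ×10⁻²¹ J / 0.470004 = 35.51 ×10⁻²¹ J.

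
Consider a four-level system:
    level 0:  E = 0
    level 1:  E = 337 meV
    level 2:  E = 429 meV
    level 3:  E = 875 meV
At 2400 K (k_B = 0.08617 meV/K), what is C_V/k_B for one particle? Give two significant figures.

0.76

k_BT = 0.08617 × 2400 K = 206.8 meV.
Eᵢ/kT = 0, 1.630, 2.074, 4.231.
Z = Σ e^(−Eᵢ/kT) = e^(−0) + e^(−1.630) + e^(−2.074) + e^(−4.231) = 1.000 + 0.1959 + 0.1257 + 0.01454 = 1.336.
⟨E⟩ = 99.30 meV, ⟨E²⟩ = 42300 meV².
C_V/k_B = (⟨E²⟩ − ⟨E⟩²)/(kT)² = (42300 − 9860)/42770 = 0.76.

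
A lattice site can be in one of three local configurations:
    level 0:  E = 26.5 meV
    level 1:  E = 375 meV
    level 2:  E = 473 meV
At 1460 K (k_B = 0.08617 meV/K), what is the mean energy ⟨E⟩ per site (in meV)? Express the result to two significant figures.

k_BT = 0.08617 × 1460 K = 125.8 meV.
Eᵢ/kT = 0.2107, 2.981, 3.760.
Z = Σ e^(−Eᵢ/kT) = e^(−0.2107) + e^(−2.981) + e^(−3.760) = 0.8100 + 0.05074 + 0.02328 = 0.8840.
⟨E⟩ = Σ Eᵢ e^(−Eᵢ/kT) / Z = (26.5·0.8100 + 375·0.05074 + 473·0.02328) / 0.8840 = 58 meV.

58 meV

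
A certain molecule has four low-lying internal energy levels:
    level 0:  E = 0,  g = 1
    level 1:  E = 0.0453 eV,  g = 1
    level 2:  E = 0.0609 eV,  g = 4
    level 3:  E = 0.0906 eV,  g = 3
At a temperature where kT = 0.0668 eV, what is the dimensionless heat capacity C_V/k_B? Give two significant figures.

Eᵢ/kT = 0, 0.6781, 0.9117, 1.356.
Z = Σ gᵢe^(−Eᵢ/kT) = 1·e^(−0) + 1·e^(−0.6781) + 4·e^(−0.9117) + 3·e^(−1.356) = 1.000 + 0.5076 + 1.607 + 0.7731 = 3.888.
⟨E⟩ = 0.04910 eV, ⟨E²⟩ = 0.003433 eV².
C_V/k_B = (⟨E²⟩ − ⟨E⟩²)/(kT)² = (0.003433 − 0.002411)/0.004462 = 0.23.

0.23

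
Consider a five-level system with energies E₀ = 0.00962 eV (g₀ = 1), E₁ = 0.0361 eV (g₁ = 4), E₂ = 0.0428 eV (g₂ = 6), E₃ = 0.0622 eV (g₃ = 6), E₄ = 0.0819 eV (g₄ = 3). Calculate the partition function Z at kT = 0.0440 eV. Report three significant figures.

Z = 6.76

Eᵢ/kT = 0.21864, 0.82045, 0.97273, 1.4136, 1.8614.
Z = Σ gᵢe^(−Eᵢ/kT) = 1·e^(−0.21864) + 4·e^(−0.82045) + 6·e^(−0.97273) + 6·e^(−1.4136) + 3·e^(−1.8614) = 0.80361 + 1.7609 + 2.2683 + 1.4596 + 0.46636 = 6.7588.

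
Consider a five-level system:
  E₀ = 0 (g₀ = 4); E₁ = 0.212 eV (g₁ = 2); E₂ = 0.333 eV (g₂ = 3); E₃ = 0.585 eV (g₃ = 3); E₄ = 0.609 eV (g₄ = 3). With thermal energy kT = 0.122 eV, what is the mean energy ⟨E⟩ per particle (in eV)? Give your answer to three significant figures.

0.0363 eV

Eᵢ/kT = 0, 1.7377, 2.7295, 4.7951, 4.9918.
Z = Σ gᵢe^(−Eᵢ/kT) = 4·e^(−0) + 2·e^(−1.7377) + 3·e^(−2.7295) + 3·e^(−4.7951) + 3·e^(−4.9918) = 4.0000 + 0.35185 + 0.19576 + 0.024811 + 0.020380 = 4.5928.
⟨E⟩ = Σ Eᵢ gᵢe^(−Eᵢ/kT) / Z = (0·4.0000 + 0.212·0.35185 + 0.333·0.19576 + 0.585·0.024811 + 0.609·0.020380) / 4.5928 = 0.0363 eV.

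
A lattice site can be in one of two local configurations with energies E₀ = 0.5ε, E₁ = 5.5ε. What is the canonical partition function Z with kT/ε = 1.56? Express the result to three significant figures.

Eᵢ/kT = 0.32051, 3.5256.
Z = Σ e^(−Eᵢ/kT) = e^(−0.32051) + e^(−3.5256) = 0.72578 + 0.029434 = 0.75521.

Z = 0.755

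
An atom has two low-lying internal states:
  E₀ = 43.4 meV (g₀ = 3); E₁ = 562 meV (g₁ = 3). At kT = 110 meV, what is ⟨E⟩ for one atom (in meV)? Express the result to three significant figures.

Eᵢ/kT = 0.39455, 5.1091.
Z = Σ gᵢe^(−Eᵢ/kT) = 3·e^(−0.39455) + 3·e^(−5.1091) = 2.0219 + 0.018125 = 2.0400.
⟨E⟩ = Σ Eᵢ gᵢe^(−Eᵢ/kT) / Z = (43.4·2.0219 + 562·0.018125) / 2.0400 = 48.0 meV.

48.0 meV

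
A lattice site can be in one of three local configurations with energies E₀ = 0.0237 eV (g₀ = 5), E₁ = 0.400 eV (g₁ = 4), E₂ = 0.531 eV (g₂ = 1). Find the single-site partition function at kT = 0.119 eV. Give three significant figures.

Z = 4.25

Eᵢ/kT = 0.19916, 3.3613, 4.4622.
Z = Σ gᵢe^(−Eᵢ/kT) = 5·e^(−0.19916) + 4·e^(−3.3613) + 1·e^(−4.4622) = 4.0971 + 0.13876 + 0.011537 = 4.2474.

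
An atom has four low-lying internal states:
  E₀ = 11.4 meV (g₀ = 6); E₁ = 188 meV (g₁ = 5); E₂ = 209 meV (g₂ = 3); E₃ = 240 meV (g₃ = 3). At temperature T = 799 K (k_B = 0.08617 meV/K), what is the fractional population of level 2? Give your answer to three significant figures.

k_BT = 0.08617 × 799 K = 68.850 meV.
Eᵢ/kT = 0.16558, 2.7306, 3.0356, 3.4858.
Z = Σ gᵢe^(−Eᵢ/kT) = 6·e^(−0.16558) + 5·e^(−2.7306) + 3·e^(−3.0356) + 3·e^(−3.4858) = 5.0844 + 0.32590 + 0.14414 + 0.091888 = 5.6463.
P₂ = g₂ e^(−E₂/kT) / Z = 0.14414/5.6463 = 0.0255.

0.0255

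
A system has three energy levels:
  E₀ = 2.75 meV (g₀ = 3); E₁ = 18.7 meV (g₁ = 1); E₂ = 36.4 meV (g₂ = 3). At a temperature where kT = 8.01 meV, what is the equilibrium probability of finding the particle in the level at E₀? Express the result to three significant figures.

Eᵢ/kT = 0.34332, 2.3346, 4.5443.
Z = Σ gᵢe^(−Eᵢ/kT) = 3·e^(−0.34332) + 1·e^(−2.3346) + 3·e^(−4.5443) = 2.1282 + 0.096849 + 0.031883 = 2.2569.
P₀ = g₀ e^(−E₀/kT) / Z = 2.1282/2.2569 = 0.943.

0.943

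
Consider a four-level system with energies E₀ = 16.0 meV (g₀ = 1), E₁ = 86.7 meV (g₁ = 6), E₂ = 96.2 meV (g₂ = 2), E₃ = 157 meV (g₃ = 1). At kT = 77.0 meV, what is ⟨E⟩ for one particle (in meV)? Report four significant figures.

74.33 meV

Eᵢ/kT = 0.207792, 1.12597, 1.24935, 2.03896.
Z = Σ gᵢe^(−Eᵢ/kT) = 1·e^(−0.207792) + 6·e^(−1.12597) + 2·e^(−1.24935) + 1·e^(−2.03896) = 0.812376 + 1.94603 + 0.573382 + 0.130164 = 3.46195.
⟨E⟩ = Σ Eᵢ gᵢe^(−Eᵢ/kT) / Z = (16.0·0.812376 + 86.7·1.94603 + 96.2·0.573382 + 157·0.130164) / 3.46195 = 74.33 meV.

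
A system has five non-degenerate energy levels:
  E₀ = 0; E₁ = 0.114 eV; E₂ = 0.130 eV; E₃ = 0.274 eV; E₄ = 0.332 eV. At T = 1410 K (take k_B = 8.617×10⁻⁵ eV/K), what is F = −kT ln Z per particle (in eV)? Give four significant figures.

k_BT = 8.617×10⁻⁵ × 1410 K = 0.121500 eV.
Eᵢ/kT = 0, 0.938272, 1.06996, 2.25514, 2.73251.
Z = Σ e^(−Eᵢ/kT) = e^(−0) + e^(−0.938272) + e^(−1.06996) + e^(−2.25514) + e^(−2.73251) = 1.00000 + 0.391303 + 0.343022 + 0.104859 + 0.0650558 = 1.90424.
F = −kT ln Z = −0.121500 × ln(1.90424) = −0.121500 × 0.644083 = -0.07826 eV.

-0.07826 eV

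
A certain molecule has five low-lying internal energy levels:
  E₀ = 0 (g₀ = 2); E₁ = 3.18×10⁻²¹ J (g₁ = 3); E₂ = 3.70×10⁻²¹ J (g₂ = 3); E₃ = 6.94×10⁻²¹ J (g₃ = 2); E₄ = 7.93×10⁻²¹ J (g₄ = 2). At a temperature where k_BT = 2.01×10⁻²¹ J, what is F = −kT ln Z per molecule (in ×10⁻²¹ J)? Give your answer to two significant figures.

Eᵢ/kT = 0, 1.582, 1.841, 3.453, 3.945.
Z = Σ gᵢe^(−Eᵢ/kT) = 2·e^(−0) + 3·e^(−1.582) + 3·e^(−1.841) + 2·e^(−3.453) + 2·e^(−3.945) = 2.000 + 0.6167 + 0.4760 + 0.06330 + 0.03870 = 3.195.
F = −kT ln Z = −2.01 × ln(3.195) = −2.01 × 1.162 = -2.3 ×10⁻²¹ J.

-2.3 ×10⁻²¹ J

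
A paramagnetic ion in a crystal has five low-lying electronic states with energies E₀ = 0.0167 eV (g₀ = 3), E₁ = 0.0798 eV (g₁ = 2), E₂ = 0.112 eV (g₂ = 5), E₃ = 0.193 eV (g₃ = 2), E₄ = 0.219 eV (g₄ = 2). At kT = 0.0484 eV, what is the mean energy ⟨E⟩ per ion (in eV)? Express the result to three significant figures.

0.0436 eV

Eᵢ/kT = 0.34504, 1.6488, 2.3140, 3.9876, 4.5248.
Z = Σ gᵢe^(−Eᵢ/kT) = 3·e^(−0.34504) + 2·e^(−1.6488) + 5·e^(−2.3140) + 2·e^(−3.9876) + 2·e^(−4.5248) = 2.1246 + 0.38456 + 0.49432 + 0.037088 + 0.021674 = 3.0622.
⟨E⟩ = Σ Eᵢ gᵢe^(−Eᵢ/kT) / Z = (0.0167·2.1246 + 0.0798·0.38456 + 0.112·0.49432 + 0.193·0.037088 + 0.219·0.021674) / 3.0622 = 0.0436 eV.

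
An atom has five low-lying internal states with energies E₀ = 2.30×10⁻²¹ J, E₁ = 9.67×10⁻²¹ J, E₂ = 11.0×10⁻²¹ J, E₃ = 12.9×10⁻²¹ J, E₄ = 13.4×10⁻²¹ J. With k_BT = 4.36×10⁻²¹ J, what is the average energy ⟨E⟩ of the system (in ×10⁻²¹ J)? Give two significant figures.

5.2 ×10⁻²¹ J

Eᵢ/kT = 0.5275, 2.218, 2.523, 2.959, 3.073.
Z = Σ e^(−Eᵢ/kT) = e^(−0.5275) + e^(−2.218) + e^(−2.523) + e^(−2.959) + e^(−3.073) = 0.5901 + 0.1088 + 0.08022 + 0.05187 + 0.04628 = 0.8773.
⟨E⟩ = Σ Eᵢ e^(−Eᵢ/kT) / Z = (2.30·0.5901 + 9.67·0.1088 + 11.0·0.08022 + 12.9·0.05187 + 13.4·0.04628) / 0.8773 = 5.2 ×10⁻²¹ J.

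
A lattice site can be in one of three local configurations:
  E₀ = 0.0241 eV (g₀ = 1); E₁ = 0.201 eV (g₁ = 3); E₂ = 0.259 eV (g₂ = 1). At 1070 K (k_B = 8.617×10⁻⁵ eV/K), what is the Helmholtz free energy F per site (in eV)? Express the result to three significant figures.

k_BT = 8.617×10⁻⁵ × 1070 K = 0.092202 eV.
Eᵢ/kT = 0.26138, 2.1800, 2.8090.
Z = Σ gᵢe^(−Eᵢ/kT) = 1·e^(−0.26138) + 3·e^(−2.1800) + 1·e^(−2.8090) = 0.76999 + 0.33912 + 0.060265 = 1.1694.
F = −kT ln Z = −0.092202 × ln(1.1694) = −0.092202 × 0.15649 = -0.0144 eV.

-0.0144 eV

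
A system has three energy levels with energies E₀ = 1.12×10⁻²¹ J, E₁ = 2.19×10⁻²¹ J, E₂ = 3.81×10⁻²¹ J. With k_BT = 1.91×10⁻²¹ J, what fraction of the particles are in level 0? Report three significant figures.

0.551

Eᵢ/kT = 0.58639, 1.1466, 1.9948.
Z = Σ e^(−Eᵢ/kT) = e^(−0.58639) + e^(−1.1466) + e^(−1.9948) = 0.55633 + 0.31772 + 0.13604 = 1.0101.
P₀ = e^(−E₀/kT) / Z = 0.55633/1.0101 = 0.551.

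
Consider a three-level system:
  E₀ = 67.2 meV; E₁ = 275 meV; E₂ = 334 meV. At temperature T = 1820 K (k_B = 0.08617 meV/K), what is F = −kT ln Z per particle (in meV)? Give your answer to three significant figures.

k_BT = 0.08617 × 1820 K = 156.83 meV.
Eᵢ/kT = 0.42849, 1.7535, 2.1297.
Z = Σ e^(−Eᵢ/kT) = e^(−0.42849) + e^(−1.7535) + e^(−2.1297) = 0.65149 + 0.17317 + 0.11887 = 0.94353.
F = −kT ln Z = −156.83 × ln(0.94353) = −156.83 × -0.058127 = 9.12 meV.

9.12 meV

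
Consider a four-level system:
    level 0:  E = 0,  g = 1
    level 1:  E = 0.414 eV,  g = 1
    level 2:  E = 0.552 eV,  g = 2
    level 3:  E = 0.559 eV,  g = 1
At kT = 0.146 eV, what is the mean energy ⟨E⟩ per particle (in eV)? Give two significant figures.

Eᵢ/kT = 0, 2.836, 3.781, 3.829.
Z = Σ gᵢe^(−Eᵢ/kT) = 1·e^(−0) + 1·e^(−2.836) + 2·e^(−3.781) + 1·e^(−3.829) = 1.000 + 0.05866 + 0.04560 + 0.02173 = 1.126.
⟨E⟩ = Σ Eᵢ gᵢe^(−Eᵢ/kT) / Z = (0·1.000 + 0.414·0.05866 + 0.552·0.04560 + 0.559·0.02173) / 1.126 = 0.055 eV.

0.055 eV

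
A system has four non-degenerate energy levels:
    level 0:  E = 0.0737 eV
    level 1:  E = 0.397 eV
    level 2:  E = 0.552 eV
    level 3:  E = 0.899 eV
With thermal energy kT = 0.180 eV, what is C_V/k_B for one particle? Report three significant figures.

0.817

Eᵢ/kT = 0.40944, 2.2056, 3.0667, 4.9944.
Z = Σ e^(−Eᵢ/kT) = e^(−0.40944) + e^(−2.2056) + e^(−3.0667) + e^(−4.9944) = 0.66402 + 0.11018 + 0.046575 + 0.0067758 = 0.82755.
⟨E⟩ = 0.15042 eV, ⟨E²⟩ = 0.049109 eV².
C_V/k_B = (⟨E²⟩ − ⟨E⟩²)/(kT)² = (0.049109 − 0.022626)/0.032400 = 0.817.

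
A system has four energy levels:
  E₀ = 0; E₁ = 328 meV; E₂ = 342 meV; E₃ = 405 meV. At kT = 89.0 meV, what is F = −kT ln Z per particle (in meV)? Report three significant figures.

-4.94 meV

Eᵢ/kT = 0, 3.6854, 3.8427, 4.5506.
Z = Σ e^(−Eᵢ/kT) = e^(−0) + e^(−3.6854) + e^(−3.8427) + e^(−4.5506) = 1.0000 + 0.025087 + 0.021436 + 0.010561 = 1.0571.
F = −kT ln Z = −89.0 × ln(1.0571) = −89.0 × 0.055529 = -4.94 meV.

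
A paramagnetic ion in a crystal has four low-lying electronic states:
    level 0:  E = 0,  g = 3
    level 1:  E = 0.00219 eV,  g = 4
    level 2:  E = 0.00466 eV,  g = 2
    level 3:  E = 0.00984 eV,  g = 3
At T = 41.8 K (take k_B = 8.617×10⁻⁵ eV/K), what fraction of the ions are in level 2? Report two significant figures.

0.093

k_BT = 8.617×10⁻⁵ × 41.8 K = 0.003602 eV.
Eᵢ/kT = 0, 0.6080, 1.294, 2.732.
Z = Σ gᵢe^(−Eᵢ/kT) = 3·e^(−0) + 4·e^(−0.6080) + 2·e^(−1.294) + 3·e^(−2.732) = 3.000 + 2.178 + 0.5483 + 0.1953 = 5.922.
P₂ = g₂ e^(−E₂/kT) / Z = 0.5483/5.922 = 0.093.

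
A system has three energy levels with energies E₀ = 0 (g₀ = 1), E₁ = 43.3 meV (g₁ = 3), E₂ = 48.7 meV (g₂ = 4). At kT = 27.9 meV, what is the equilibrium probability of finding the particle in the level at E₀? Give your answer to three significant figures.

0.429

Eᵢ/kT = 0, 1.5520, 1.7455.
Z = Σ gᵢe^(−Eᵢ/kT) = 1·e^(−0) + 3·e^(−1.5520) + 4·e^(−1.7455) = 1.0000 + 0.63547 + 0.69823 = 2.3337.
P₀ = g₀ e^(−E₀/kT) / Z = 1.0000/2.3337 = 0.429.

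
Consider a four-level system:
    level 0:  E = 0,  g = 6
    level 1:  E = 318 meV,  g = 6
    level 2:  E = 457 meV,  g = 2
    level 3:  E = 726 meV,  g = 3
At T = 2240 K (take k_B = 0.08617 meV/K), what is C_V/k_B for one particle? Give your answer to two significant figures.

0.57

k_BT = 0.08617 × 2240 K = 193.0 meV.
Eᵢ/kT = 0, 1.648, 2.368, 3.762.
Z = Σ gᵢe^(−Eᵢ/kT) = 6·e^(−0) + 6·e^(−1.648) + 2·e^(−2.368) + 3·e^(−3.762) = 6.000 + 1.155 + 0.1873 + 0.06971 = 7.412.
⟨E⟩ = 67.93 meV, ⟨E²⟩ = 25990 meV².
C_V/k_B = (⟨E²⟩ − ⟨E⟩²)/(kT)² = (25990 − 4614)/37250 = 0.57.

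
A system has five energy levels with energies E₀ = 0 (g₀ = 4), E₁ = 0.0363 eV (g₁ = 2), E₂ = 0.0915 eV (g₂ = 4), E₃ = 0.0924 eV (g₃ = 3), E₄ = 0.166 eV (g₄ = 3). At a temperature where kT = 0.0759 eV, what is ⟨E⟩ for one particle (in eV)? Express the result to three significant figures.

Eᵢ/kT = 0, 0.47826, 1.2055, 1.2174, 2.1871.
Z = Σ gᵢe^(−Eᵢ/kT) = 4·e^(−0) + 2·e^(−0.47826) + 4·e^(−1.2055) + 3·e^(−1.2174) + 3·e^(−2.1871) = 4.0000 + 1.2397 + 1.1982 + 0.88800 + 0.33673 = 7.6626.
⟨E⟩ = Σ Eᵢ gᵢe^(−Eᵢ/kT) / Z = (0·4.0000 + 0.0363·1.2397 + 0.0915·1.1982 + 0.0924·0.88800 + 0.166·0.33673) / 7.6626 = 0.0382 eV.

0.0382 eV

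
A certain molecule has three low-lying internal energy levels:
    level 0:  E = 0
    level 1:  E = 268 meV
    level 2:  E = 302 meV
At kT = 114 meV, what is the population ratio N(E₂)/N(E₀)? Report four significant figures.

n₂/n₀ = exp[−(E₂−E₀)/kT] = exp(−(302 meV)/(114 meV)) = exp(-2.64912) = 0.07071.

0.07071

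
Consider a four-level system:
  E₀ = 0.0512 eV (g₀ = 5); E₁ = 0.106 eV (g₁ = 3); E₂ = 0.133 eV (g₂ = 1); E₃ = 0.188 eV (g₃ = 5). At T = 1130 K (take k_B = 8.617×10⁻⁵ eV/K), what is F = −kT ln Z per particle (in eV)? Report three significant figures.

-0.156 eV

k_BT = 8.617×10⁻⁵ × 1130 K = 0.097372 eV.
Eᵢ/kT = 0.52582, 1.0886, 1.3659, 1.9307.
Z = Σ gᵢe^(−Eᵢ/kT) = 5·e^(−0.52582) + 3·e^(−1.0886) + 1·e^(−1.3659) + 5·e^(−1.9307) = 2.9554 + 1.0101 + 0.25515 + 0.72523 = 4.9459.
F = −kT ln Z = −0.097372 × ln(4.9459) = −0.097372 × 1.5986 = -0.156 eV.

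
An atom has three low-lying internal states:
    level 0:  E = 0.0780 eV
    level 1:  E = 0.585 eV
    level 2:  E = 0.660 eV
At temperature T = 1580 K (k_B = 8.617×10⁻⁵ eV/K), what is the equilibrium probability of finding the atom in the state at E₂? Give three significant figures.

0.0134

k_BT = 8.617×10⁻⁵ × 1580 K = 0.13615 eV.
Eᵢ/kT = 0.57290, 4.2967, 4.8476.
Z = Σ e^(−Eᵢ/kT) = e^(−0.57290) + e^(−4.2967) + e^(−4.8476) = 0.56389 + 0.013613 + 0.0078472 = 0.58535.
P₂ = e^(−E₂/kT) / Z = 0.0078472/0.58535 = 0.0134.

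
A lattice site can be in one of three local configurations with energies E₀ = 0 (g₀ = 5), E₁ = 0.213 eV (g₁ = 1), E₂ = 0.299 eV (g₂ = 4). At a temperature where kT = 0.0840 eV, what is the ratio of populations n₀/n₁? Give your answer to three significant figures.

63.1

n₀/n₁ = (g₀/g₁) exp[−(E₀−E₁)/kT] = (5/1) × exp(−(-0.213 eV)/(0.0840 eV)) = (5/1) × exp(2.5357) = 63.1.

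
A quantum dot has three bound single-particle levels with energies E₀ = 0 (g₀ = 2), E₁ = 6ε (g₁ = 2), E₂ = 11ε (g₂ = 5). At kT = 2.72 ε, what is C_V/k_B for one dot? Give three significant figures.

0.953

Eᵢ/kT = 0, 2.2059, 4.0441.
Z = Σ gᵢe^(−Eᵢ/kT) = 2·e^(−0) + 2·e^(−2.2059) + 5·e^(−4.0441) = 2.0000 + 0.22030 + 0.087627 = 2.3079.
⟨E⟩ = 0.99038 ε, ⟨E²⟩ = 8.0305 ε².
C_V/k_B = (⟨E²⟩ − ⟨E⟩²)/(kT)² = (8.0305 − 0.98085)/7.3984 = 0.953.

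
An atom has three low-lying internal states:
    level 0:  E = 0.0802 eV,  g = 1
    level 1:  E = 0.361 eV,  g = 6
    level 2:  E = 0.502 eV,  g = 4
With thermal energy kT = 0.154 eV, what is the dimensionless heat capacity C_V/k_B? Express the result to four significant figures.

Eᵢ/kT = 0.520779, 2.34416, 3.25974.
Z = Σ gᵢe^(−Eᵢ/kT) = 1·e^(−0.520779) + 6·e^(−2.34416) + 4·e^(−3.25974) = 0.594058 + 0.575566 + 0.153594 = 1.32322.
⟨E⟩ = 0.251301 eV, ⟨E²⟩ = 0.0888255 eV².
C_V/k_B = (⟨E²⟩ − ⟨E⟩²)/(kT)² = (0.0888255 − 0.0631522)/0.0237160 = 1.083.

1.083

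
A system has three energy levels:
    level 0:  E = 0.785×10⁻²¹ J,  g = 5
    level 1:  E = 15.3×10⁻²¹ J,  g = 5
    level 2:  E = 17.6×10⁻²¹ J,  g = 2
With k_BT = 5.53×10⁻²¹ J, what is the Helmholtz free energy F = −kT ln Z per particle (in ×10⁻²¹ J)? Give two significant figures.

Eᵢ/kT = 0.1420, 2.767, 3.183.
Z = Σ gᵢe^(−Eᵢ/kT) = 5·e^(−0.1420) + 5·e^(−2.767) + 2·e^(−3.183) = 4.338 + 0.3143 + 0.08292 = 4.735.
F = −kT ln Z = −5.53 × ln(4.735) = −5.53 × 1.555 = -8.6 ×10⁻²¹ J.

-8.6 ×10⁻²¹ J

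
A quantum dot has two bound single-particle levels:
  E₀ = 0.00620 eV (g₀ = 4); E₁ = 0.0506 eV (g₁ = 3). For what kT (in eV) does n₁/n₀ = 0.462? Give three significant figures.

n₁/n₀ = (g₁/g₀) exp[−(E₁−E₀)/kT] = 0.462.
⇒ (E₁−E₀)/kT = ln((3/4)/0.462) = ln(1.6234) = 0.48452.
kT = 0.04440 eV / 0.48452 = 0.0916 eV.

0.0916 eV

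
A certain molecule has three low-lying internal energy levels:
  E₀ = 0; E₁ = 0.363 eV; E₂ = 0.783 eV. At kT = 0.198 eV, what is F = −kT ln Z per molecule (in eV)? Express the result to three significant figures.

-0.0326 eV

Eᵢ/kT = 0, 1.8333, 3.9545.
Z = Σ e^(−Eᵢ/kT) = e^(−0) + e^(−1.8333) + e^(−3.9545) = 1.0000 + 0.15989 + 0.019168 = 1.1791.
F = −kT ln Z = −0.198 × ln(1.1791) = −0.198 × 0.16475 = -0.0326 eV.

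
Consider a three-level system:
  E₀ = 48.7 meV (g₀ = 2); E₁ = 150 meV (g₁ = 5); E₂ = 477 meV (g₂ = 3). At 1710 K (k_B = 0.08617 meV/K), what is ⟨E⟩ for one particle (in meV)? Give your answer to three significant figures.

k_BT = 0.08617 × 1710 K = 147.35 meV.
Eᵢ/kT = 0.33051, 1.0180, 3.2372.
Z = Σ gᵢe^(−Eᵢ/kT) = 2·e^(−0.33051) + 5·e^(−1.0180) + 3·e^(−3.2372) = 1.4371 + 1.8066 + 0.11782 = 3.3615.
⟨E⟩ = Σ Eᵢ gᵢe^(−Eᵢ/kT) / Z = (48.7·1.4371 + 150·1.8066 + 477·0.11782) / 3.3615 = 118 meV.

118 meV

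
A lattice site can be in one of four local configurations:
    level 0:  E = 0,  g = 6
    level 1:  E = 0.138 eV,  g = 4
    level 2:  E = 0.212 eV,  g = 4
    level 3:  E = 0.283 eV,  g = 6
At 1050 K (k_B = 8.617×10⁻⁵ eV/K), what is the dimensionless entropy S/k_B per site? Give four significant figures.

2.423

k_BT = 8.617×10⁻⁵ × 1050 K = 0.0904785 eV.
Eᵢ/kT = 0, 1.52522, 2.34310, 3.12781.
Z = Σ gᵢe^(−Eᵢ/kT) = 6·e^(−0) + 4·e^(−1.52522) + 4·e^(−2.34310) + 6·e^(−3.12781) = 6.00000 + 0.870293 + 0.384118 + 0.262882 = 7.51729.
⟨E⟩ = Σ EᵢPᵢ = 0.0367059 eV.
S/k_B = ln Z + ⟨E⟩/kT = ln(7.51729) + 0.0367059/0.0904785 = 2.01721 + 0.405686 = 2.423.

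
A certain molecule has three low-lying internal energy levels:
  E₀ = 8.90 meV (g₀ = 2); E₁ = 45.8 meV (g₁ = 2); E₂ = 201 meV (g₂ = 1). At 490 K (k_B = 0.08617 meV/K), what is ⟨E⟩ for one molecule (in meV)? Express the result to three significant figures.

20.4 meV

k_BT = 0.08617 × 490 K = 42.223 meV.
Eᵢ/kT = 0.21079, 1.0847, 4.7604.
Z = Σ gᵢe^(−Eᵢ/kT) = 2·e^(−0.21079) + 2·e^(−1.0847) + 1·e^(−4.7604) = 1.6199 + 0.67601 + 0.0085622 = 2.3045.
⟨E⟩ = Σ Eᵢ gᵢe^(−Eᵢ/kT) / Z = (8.90·1.6199 + 45.8·0.67601 + 201·0.0085622) / 2.3045 = 20.4 meV.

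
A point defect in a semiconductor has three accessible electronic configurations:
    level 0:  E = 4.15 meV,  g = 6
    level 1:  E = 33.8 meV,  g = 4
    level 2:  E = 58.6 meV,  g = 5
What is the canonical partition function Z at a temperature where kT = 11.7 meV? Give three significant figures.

Eᵢ/kT = 0.35470, 2.8889, 5.0085.
Z = Σ gᵢe^(−Eᵢ/kT) = 6·e^(−0.35470) + 4·e^(−2.8889) + 5·e^(−5.0085) = 4.2083 + 0.22255 + 0.033405 = 4.4643.

Z = 4.46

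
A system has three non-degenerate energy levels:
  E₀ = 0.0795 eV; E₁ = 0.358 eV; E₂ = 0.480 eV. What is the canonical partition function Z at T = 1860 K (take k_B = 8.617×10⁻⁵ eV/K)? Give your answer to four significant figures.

Z = 0.7661

k_BT = 8.617×10⁻⁵ × 1860 K = 0.160276 eV.
Eᵢ/kT = 0.496019, 2.23365, 2.99483.
Z = Σ e^(−Eᵢ/kT) = e^(−0.496019) + e^(−2.23365) + e^(−2.99483) = 0.608950 + 0.107137 + 0.0500451 = 0.766132.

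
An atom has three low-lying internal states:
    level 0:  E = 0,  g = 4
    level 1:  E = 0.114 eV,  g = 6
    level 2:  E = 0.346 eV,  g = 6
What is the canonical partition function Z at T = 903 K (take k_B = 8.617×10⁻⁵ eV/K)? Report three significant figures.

Z = 5.46

k_BT = 8.617×10⁻⁵ × 903 K = 0.077812 eV.
Eᵢ/kT = 0, 1.4651, 4.4466.
Z = Σ gᵢe^(−Eᵢ/kT) = 4·e^(−0) + 6·e^(−1.4651) + 6·e^(−4.4466) = 4.0000 + 1.3863 + 0.070310 = 5.4566.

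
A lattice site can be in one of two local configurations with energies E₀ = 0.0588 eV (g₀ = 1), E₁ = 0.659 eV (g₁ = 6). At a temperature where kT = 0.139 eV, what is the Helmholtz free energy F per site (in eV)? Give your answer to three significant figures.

Eᵢ/kT = 0.42302, 4.7410.
Z = Σ gᵢe^(−Eᵢ/kT) = 1·e^(−0.42302) + 6·e^(−4.7410) = 0.65507 + 0.052379 = 0.70745.
F = −kT ln Z = −0.139 × ln(0.70745) = −0.139 × -0.34609 = 0.0481 eV.

0.0481 eV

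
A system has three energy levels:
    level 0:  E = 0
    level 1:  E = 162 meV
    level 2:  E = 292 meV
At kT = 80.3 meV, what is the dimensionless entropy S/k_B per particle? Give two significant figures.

0.46

Eᵢ/kT = 0, 2.017, 3.636.
Z = Σ e^(−Eᵢ/kT) = e^(−0) + e^(−2.017) + e^(−3.636) = 1.000 + 0.1331 + 0.02636 = 1.159.
⟨E⟩ = Σ EᵢPᵢ = 25.25 meV.
S/k_B = ln Z + ⟨E⟩/kT = ln(1.159) + 25.25/80.3 = 0.1476 + 0.3144 = 0.46.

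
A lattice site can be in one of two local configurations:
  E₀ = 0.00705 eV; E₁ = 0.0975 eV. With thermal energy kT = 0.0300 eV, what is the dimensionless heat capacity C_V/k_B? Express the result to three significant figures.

Eᵢ/kT = 0.23500, 3.2500.
Z = Σ e^(−Eᵢ/kT) = e^(−0.23500) + e^(−3.2500) = 0.79057 + 0.038774 = 0.82934.
⟨E⟩ = 0.011279 eV, ⟨E²⟩ = 0.00049182 eV².
C_V/k_B = (⟨E²⟩ − ⟨E⟩²)/(kT)² = (0.00049182 − 0.00012722)/0.00090000 = 0.405.

0.405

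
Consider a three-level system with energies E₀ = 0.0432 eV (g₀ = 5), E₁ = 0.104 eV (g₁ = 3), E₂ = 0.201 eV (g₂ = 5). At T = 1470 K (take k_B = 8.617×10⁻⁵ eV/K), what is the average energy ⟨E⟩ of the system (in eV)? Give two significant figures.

0.084 eV

k_BT = 8.617×10⁻⁵ × 1470 K = 0.1267 eV.
Eᵢ/kT = 0.3410, 0.8208, 1.586.
Z = Σ gᵢe^(−Eᵢ/kT) = 5·e^(−0.3410) + 3·e^(−0.8208) + 5·e^(−1.586) = 3.555 + 1.320 + 1.024 = 5.899.
⟨E⟩ = Σ Eᵢ gᵢe^(−Eᵢ/kT) / Z = (0.0432·3.555 + 0.104·1.320 + 0.201·1.024) / 5.899 = 0.084 eV.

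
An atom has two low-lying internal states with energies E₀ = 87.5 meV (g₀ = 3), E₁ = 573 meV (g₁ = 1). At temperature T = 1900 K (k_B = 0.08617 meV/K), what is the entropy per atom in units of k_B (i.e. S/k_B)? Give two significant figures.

1.2

k_BT = 0.08617 × 1900 K = 163.7 meV.
Eᵢ/kT = 0.5345, 3.500.
Z = Σ gᵢe^(−Eᵢ/kT) = 3·e^(−0.5345) + 1·e^(−3.500) = 1.758 + 0.03020 = 1.788.
⟨E⟩ = Σ EᵢPᵢ = 95.71 meV.
S/k_B = ln Z + ⟨E⟩/kT = ln(1.788) + 95.71/163.7 = 0.5811 + 0.5847 = 1.2.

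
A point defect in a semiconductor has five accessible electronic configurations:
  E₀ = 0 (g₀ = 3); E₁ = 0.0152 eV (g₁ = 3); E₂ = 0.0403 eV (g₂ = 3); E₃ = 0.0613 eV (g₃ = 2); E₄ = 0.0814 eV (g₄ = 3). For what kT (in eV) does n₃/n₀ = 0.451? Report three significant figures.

n₃/n₀ = (g₃/g₀) exp[−(E₃−E₀)/kT] = 0.451.
⇒ (E₃−E₀)/kT = ln((2/3)/0.451) = ln(1.4782) = 0.39083.
kT = 0.0613 eV / 0.39083 = 0.157 eV.

0.157 eV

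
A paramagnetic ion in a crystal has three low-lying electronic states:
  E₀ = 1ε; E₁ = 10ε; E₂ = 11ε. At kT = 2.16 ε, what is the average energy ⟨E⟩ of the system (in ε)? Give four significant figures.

1.231 ε

Eᵢ/kT = 0.462963, 4.62963, 5.09259.
Z = Σ e^(−Eᵢ/kT) = e^(−0.462963) + e^(−4.62963) + e^(−5.09259) = 0.629416 + 0.00975837 + 0.00614209 = 0.645316.
⟨E⟩ = Σ Eᵢ e^(−Eᵢ/kT) / Z = (1·0.629416 + 10·0.00975837 + 11·0.00614209) / 0.645316 = 1.231 ε.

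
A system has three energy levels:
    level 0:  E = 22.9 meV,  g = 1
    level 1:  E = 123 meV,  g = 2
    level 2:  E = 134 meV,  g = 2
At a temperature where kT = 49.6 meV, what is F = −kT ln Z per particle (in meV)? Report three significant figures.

Eᵢ/kT = 0.46169, 2.4798, 2.7016.
Z = Σ gᵢe^(−Eᵢ/kT) = 1·e^(−0.46169) + 2·e^(−2.4798) + 2·e^(−2.7016) = 0.63022 + 0.16752 + 0.13420 = 0.93194.
F = −kT ln Z = −49.6 × ln(0.93194) = −49.6 × -0.070487 = 3.50 meV.

3.50 meV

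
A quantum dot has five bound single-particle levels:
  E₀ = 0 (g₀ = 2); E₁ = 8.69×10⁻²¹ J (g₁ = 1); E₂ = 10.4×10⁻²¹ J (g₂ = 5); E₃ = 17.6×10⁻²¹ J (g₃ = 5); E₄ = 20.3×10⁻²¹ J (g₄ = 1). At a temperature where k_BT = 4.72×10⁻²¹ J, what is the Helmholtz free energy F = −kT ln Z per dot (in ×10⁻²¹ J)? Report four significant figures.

Eᵢ/kT = 0, 1.84110, 2.20339, 3.72881, 4.30085.
Z = Σ gᵢe^(−Eᵢ/kT) = 2·e^(−0) + 1·e^(−1.84110) + 5·e^(−2.20339) + 5·e^(−3.72881) + 1·e^(−4.30085) = 2.00000 + 0.158643 + 0.552141 + 0.120107 + 0.0135570 = 2.84445.
F = −kT ln Z = −4.72 × ln(2.84445) = −4.72 × 1.04537 = -4.934 ×10⁻²¹ J.

-4.934 ×10⁻²¹ J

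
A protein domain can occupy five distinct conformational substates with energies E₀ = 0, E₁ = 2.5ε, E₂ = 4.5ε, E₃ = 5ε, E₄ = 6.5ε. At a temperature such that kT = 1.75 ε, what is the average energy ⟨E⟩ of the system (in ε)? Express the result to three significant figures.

Eᵢ/kT = 0, 1.4286, 2.5714, 2.8571, 3.7143.
Z = Σ e^(−Eᵢ/kT) = e^(−0) + e^(−1.4286) + e^(−2.5714) + e^(−2.8571) + e^(−3.7143) = 1.0000 + 0.23964 + 0.076428 + 0.057435 + 0.024372 = 1.3979.
⟨E⟩ = Σ Eᵢ e^(−Eᵢ/kT) / Z = (0·1.0000 + 2.5·0.23964 + 4.5·0.076428 + 5·0.057435 + 6.5·0.024372) / 1.3979 = 0.993 ε.

0.993 ε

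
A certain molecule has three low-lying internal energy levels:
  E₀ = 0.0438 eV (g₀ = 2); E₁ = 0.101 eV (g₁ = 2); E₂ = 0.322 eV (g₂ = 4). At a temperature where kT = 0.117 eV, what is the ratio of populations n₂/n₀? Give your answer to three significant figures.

n₂/n₀ = (g₂/g₀) exp[−(E₂−E₀)/kT] = (4/2) × exp(−(0.2782 eV)/(0.117 eV)) = (4/2) × exp(-2.3778) = 0.186.

0.186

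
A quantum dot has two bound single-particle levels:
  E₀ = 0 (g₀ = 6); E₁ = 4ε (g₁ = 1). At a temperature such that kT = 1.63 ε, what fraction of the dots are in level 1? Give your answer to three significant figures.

Eᵢ/kT = 0, 2.4540.
Z = Σ gᵢe^(−Eᵢ/kT) = 6·e^(−0) + 1·e^(−2.4540) = 6.0000 + 0.085949 = 6.0859.
P₁ = g₁ e^(−E₁/kT) / Z = 0.085949/6.0859 = 0.0141.

0.0141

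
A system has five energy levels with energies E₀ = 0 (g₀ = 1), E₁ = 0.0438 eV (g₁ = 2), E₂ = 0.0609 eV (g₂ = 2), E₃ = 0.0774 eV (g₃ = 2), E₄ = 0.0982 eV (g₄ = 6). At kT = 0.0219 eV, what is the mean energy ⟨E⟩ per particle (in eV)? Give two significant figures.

Eᵢ/kT = 0, 2.000, 2.781, 3.534, 4.484.
Z = Σ gᵢe^(−Eᵢ/kT) = 1·e^(−0) + 2·e^(−2.000) + 2·e^(−2.781) + 2·e^(−3.534) + 6·e^(−4.484) = 1.000 + 0.2707 + 0.1240 + 0.05838 + 0.06773 = 1.521.
⟨E⟩ = Σ Eᵢ gᵢe^(−Eᵢ/kT) / Z = (0·1.000 + 0.0438·0.2707 + 0.0609·0.1240 + 0.0774·0.05838 + 0.0982·0.06773) / 1.521 = 0.020 eV.

0.020 eV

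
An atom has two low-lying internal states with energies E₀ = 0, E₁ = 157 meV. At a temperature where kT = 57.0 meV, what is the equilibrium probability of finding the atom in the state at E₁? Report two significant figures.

Eᵢ/kT = 0, 2.754.
Z = Σ e^(−Eᵢ/kT) = e^(−0) + e^(−2.754) = 1.000 + 0.06367 = 1.064.
P₁ = e^(−E₁/kT) / Z = 0.06367/1.064 = 0.060.

0.060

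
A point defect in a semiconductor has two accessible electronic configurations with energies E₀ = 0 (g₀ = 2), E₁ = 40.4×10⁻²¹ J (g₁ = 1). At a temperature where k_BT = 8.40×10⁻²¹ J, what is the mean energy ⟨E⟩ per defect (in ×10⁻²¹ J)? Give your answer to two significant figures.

0.16 ×10⁻²¹ J

Eᵢ/kT = 0, 4.810.
Z = Σ gᵢe^(−Eᵢ/kT) = 2·e^(−0) + 1·e^(−4.810) = 2.000 + 0.008148 = 2.008.
⟨E⟩ = Σ Eᵢ gᵢe^(−Eᵢ/kT) / Z = (0·2.000 + 40.4·0.008148) / 2.008 = 0.16 ×10⁻²¹ J.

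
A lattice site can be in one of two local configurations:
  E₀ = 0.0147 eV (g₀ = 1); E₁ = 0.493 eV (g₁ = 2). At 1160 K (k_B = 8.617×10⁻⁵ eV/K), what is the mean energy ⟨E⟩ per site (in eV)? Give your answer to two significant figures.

k_BT = 8.617×10⁻⁵ × 1160 K = 0.09996 eV.
Eᵢ/kT = 0.1471, 4.932.
Z = Σ gᵢe^(−Eᵢ/kT) = 1·e^(−0.1471) + 2·e^(−4.932) = 0.8632 + 0.01442 = 0.8776.
⟨E⟩ = Σ Eᵢ gᵢe^(−Eᵢ/kT) / Z = (0.0147·0.8632 + 0.493·0.01442) / 0.8776 = 0.023 eV.

0.023 eV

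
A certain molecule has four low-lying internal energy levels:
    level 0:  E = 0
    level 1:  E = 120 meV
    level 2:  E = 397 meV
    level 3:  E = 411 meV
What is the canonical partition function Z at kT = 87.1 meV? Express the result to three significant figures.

Z = 1.27

Eᵢ/kT = 0, 1.3777, 4.5580, 4.7187.
Z = Σ e^(−Eᵢ/kT) = e^(−0) + e^(−1.3777) + e^(−4.5580) + e^(−4.7187) = 1.0000 + 0.25216 + 0.010483 + 0.0089268 = 1.2716.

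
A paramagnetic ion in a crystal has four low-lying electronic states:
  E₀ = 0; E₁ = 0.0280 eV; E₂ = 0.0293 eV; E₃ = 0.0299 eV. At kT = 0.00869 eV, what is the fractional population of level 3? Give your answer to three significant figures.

0.0290

Eᵢ/kT = 0, 3.2221, 3.3717, 3.4407.
Z = Σ e^(−Eᵢ/kT) = e^(−0) + e^(−3.2221) + e^(−3.3717) + e^(−3.4407) = 1.0000 + 0.039871 + 0.034331 + 0.032042 = 1.1062.
P₃ = e^(−E₃/kT) / Z = 0.032042/1.1062 = 0.0290.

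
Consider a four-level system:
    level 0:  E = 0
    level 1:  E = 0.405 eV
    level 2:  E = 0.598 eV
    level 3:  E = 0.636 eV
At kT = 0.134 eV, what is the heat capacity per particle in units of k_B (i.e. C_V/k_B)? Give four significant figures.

0.7636

Eᵢ/kT = 0, 3.02239, 4.46269, 4.74627.
Z = Σ e^(−Eᵢ/kT) = e^(−0) + e^(−3.02239) + e^(−4.46269) + e^(−4.74627) = 1.00000 + 0.0486847 + 0.0115313 + 0.00868403 = 1.06890.
⟨E⟩ = 0.0300646 eV, ⟨E²⟩ = 0.0146148 eV².
C_V/k_B = (⟨E²⟩ − ⟨E⟩²)/(kT)² = (0.0146148 − 0.000903880)/0.0179560 = 0.7636.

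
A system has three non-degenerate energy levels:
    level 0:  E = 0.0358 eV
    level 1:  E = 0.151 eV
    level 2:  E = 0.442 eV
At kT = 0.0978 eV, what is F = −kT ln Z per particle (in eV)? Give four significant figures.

0.008379 eV

Eᵢ/kT = 0.366053, 1.54397, 4.51943.
Z = Σ e^(−Eᵢ/kT) = e^(−0.366053) + e^(−1.54397) + e^(−4.51943) = 0.693466 + 0.213532 + 0.0108952 = 0.917893.
F = −kT ln Z = −0.0978 × ln(0.917893) = −0.0978 × -0.0856745 = 0.008379 eV.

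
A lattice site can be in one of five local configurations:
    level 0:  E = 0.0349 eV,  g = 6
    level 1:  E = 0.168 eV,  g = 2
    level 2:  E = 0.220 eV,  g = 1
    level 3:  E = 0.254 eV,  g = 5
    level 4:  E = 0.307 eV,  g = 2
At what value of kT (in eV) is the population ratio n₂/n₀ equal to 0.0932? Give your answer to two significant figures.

n₂/n₀ = (g₂/g₀) exp[−(E₂−E₀)/kT] = 0.0932.
⇒ (E₂−E₀)/kT = ln((1/6)/0.0932) = ln(1.788) = 0.5811.
kT = 0.1851 eV / 0.5811 = 0.32 eV.

0.32 eV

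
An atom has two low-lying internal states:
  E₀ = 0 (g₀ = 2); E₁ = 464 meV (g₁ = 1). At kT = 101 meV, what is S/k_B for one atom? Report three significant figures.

0.721

Eᵢ/kT = 0, 4.5941.
Z = Σ gᵢe^(−Eᵢ/kT) = 2·e^(−0) + 1·e^(−4.5941) = 2.0000 + 0.010111 = 2.0101.
⟨E⟩ = Σ EᵢPᵢ = 2.3340 meV.
S/k_B = ln Z + ⟨E⟩/kT = ln(2.0101) + 2.3340/101 = 0.69818 + 0.023109 = 0.721.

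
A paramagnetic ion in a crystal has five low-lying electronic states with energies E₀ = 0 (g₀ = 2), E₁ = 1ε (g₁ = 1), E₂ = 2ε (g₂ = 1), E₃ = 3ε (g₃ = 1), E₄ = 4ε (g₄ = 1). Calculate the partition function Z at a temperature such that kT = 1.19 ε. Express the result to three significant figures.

Z = 2.73

Eᵢ/kT = 0, 0.84034, 1.6807, 2.5210, 3.3613.
Z = Σ gᵢe^(−Eᵢ/kT) = 2·e^(−0) + 1·e^(−0.84034) + 1·e^(−1.6807) + 1·e^(−2.5210) + 1·e^(−3.3613) = 2.0000 + 0.43156 + 0.18624 + 0.080379 + 0.034690 = 2.7329.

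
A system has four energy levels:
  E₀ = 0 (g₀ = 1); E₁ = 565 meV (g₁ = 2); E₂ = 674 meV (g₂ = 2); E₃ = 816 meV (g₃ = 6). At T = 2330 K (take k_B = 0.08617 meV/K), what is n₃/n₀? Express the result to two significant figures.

0.10

k_BT = 0.08617 × 2330 K = 200.8 meV.
n₃/n₀ = (g₃/g₀) exp[−(E₃−E₀)/kT] = (6/1) × exp(−(816 meV)/(200.8 meV)) = (6/1) × exp(-4.064) = 0.10.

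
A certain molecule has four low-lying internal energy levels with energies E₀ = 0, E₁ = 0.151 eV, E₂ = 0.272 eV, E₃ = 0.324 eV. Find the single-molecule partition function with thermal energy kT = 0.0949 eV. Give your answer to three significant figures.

Z = 1.29

Eᵢ/kT = 0, 1.5911, 2.8662, 3.4141.
Z = Σ e^(−Eᵢ/kT) = e^(−0) + e^(−1.5911) + e^(−2.8662) + e^(−3.4141) = 1.0000 + 0.20370 + 0.056915 + 0.032906 = 1.2935.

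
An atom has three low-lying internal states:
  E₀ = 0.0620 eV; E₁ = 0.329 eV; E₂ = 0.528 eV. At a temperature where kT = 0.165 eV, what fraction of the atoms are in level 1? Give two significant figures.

Eᵢ/kT = 0.3758, 1.994, 3.200.
Z = Σ e^(−Eᵢ/kT) = e^(−0.3758) + e^(−1.994) + e^(−3.200) = 0.6867 + 0.1361 + 0.04076 = 0.8636.
P₁ = e^(−E₁/kT) / Z = 0.1361/0.8636 = 0.16.

0.16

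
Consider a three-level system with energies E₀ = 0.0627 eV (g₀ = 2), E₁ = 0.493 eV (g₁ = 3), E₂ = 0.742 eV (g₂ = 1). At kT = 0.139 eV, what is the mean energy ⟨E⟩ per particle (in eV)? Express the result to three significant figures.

Eᵢ/kT = 0.45108, 3.5468, 5.3381.
Z = Σ gᵢe^(−Eᵢ/kT) = 2·e^(−0.45108) + 3·e^(−3.5468) + 1·e^(−5.3381) = 1.2739 + 0.086450 + 0.0048050 = 1.3652.
⟨E⟩ = Σ Eᵢ gᵢe^(−Eᵢ/kT) / Z = (0.0627·1.2739 + 0.493·0.086450 + 0.742·0.0048050) / 1.3652 = 0.0923 eV.

0.0923 eV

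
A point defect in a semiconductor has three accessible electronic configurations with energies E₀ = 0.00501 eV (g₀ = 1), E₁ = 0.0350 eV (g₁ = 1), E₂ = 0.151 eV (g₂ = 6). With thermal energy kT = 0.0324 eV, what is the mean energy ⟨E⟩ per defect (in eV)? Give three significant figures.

0.0198 eV

Eᵢ/kT = 0.15463, 1.0802, 4.6605.
Z = Σ gᵢe^(−Eᵢ/kT) = 1·e^(−0.15463) + 1·e^(−1.0802) + 6·e^(−4.6605) = 0.85673 + 0.33953 + 0.056770 = 1.2530.
⟨E⟩ = Σ Eᵢ gᵢe^(−Eᵢ/kT) / Z = (0.00501·0.85673 + 0.0350·0.33953 + 0.151·0.056770) / 1.2530 = 0.0198 eV.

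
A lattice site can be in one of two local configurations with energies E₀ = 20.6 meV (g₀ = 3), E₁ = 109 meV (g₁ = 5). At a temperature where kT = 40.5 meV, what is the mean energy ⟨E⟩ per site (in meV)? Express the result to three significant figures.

34.6 meV

Eᵢ/kT = 0.50864, 2.6914.
Z = Σ gᵢe^(−Eᵢ/kT) = 3·e^(−0.50864) + 5·e^(−2.6914) = 1.8039 + 0.33893 = 2.1428.
⟨E⟩ = Σ Eᵢ gᵢe^(−Eᵢ/kT) / Z = (20.6·1.8039 + 109·0.33893) / 2.1428 = 34.6 meV.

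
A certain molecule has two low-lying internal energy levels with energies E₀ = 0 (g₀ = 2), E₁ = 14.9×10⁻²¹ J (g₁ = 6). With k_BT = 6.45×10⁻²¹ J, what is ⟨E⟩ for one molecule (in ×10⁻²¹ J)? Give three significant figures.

3.42 ×10⁻²¹ J

Eᵢ/kT = 0, 2.3101.
Z = Σ gᵢe^(−Eᵢ/kT) = 2·e^(−0) + 6·e^(−2.3101) = 2.0000 + 0.59551 = 2.5955.
⟨E⟩ = Σ Eᵢ gᵢe^(−Eᵢ/kT) / Z = (0·2.0000 + 14.9·0.59551) / 2.5955 = 3.42 ×10⁻²¹ J.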